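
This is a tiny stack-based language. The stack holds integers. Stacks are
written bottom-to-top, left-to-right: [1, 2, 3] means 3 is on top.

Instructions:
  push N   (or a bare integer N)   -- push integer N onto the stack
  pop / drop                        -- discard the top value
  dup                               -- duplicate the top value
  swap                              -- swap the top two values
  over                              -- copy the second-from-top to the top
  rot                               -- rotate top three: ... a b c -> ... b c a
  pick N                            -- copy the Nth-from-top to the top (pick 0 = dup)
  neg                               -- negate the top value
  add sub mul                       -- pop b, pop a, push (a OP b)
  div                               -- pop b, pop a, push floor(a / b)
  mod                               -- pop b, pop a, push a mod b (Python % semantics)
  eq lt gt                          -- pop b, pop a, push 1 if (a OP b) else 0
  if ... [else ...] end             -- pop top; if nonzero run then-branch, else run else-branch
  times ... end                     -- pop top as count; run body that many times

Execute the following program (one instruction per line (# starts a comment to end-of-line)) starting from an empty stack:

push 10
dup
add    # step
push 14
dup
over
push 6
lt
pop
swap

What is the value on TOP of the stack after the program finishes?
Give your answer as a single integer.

After 'push 10': [10]
After 'dup': [10, 10]
After 'add': [20]
After 'push 14': [20, 14]
After 'dup': [20, 14, 14]
After 'over': [20, 14, 14, 14]
After 'push 6': [20, 14, 14, 14, 6]
After 'lt': [20, 14, 14, 0]
After 'pop': [20, 14, 14]
After 'swap': [20, 14, 14]

Answer: 14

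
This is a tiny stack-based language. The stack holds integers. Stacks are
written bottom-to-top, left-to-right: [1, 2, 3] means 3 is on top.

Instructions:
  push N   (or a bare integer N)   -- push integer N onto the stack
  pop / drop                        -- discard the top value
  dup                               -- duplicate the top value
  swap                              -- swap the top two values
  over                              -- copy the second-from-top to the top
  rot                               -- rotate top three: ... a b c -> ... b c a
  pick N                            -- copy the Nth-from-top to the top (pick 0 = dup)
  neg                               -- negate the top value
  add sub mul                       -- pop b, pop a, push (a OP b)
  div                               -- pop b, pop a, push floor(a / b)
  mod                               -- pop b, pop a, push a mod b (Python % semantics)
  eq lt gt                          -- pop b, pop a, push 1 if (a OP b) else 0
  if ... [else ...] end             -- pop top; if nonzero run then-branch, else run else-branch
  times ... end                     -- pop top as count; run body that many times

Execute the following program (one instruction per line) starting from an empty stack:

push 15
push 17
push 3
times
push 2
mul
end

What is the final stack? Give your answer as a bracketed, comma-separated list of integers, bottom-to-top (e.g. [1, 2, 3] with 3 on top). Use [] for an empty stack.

Answer: [15, 136]

Derivation:
After 'push 15': [15]
After 'push 17': [15, 17]
After 'push 3': [15, 17, 3]
After 'times': [15, 17]
After 'push 2': [15, 17, 2]
After 'mul': [15, 34]
After 'push 2': [15, 34, 2]
After 'mul': [15, 68]
After 'push 2': [15, 68, 2]
After 'mul': [15, 136]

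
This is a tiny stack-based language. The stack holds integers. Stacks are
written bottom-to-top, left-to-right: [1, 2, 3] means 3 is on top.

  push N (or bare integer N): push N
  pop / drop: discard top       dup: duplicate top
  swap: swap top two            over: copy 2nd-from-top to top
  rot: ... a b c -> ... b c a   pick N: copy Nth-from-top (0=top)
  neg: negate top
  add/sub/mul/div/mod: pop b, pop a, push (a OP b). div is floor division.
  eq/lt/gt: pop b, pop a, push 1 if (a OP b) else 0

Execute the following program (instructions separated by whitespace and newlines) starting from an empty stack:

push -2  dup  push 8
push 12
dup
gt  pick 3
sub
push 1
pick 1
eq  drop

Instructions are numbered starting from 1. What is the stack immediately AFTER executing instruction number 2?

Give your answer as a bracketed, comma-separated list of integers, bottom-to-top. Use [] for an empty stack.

Answer: [-2, -2]

Derivation:
Step 1 ('push -2'): [-2]
Step 2 ('dup'): [-2, -2]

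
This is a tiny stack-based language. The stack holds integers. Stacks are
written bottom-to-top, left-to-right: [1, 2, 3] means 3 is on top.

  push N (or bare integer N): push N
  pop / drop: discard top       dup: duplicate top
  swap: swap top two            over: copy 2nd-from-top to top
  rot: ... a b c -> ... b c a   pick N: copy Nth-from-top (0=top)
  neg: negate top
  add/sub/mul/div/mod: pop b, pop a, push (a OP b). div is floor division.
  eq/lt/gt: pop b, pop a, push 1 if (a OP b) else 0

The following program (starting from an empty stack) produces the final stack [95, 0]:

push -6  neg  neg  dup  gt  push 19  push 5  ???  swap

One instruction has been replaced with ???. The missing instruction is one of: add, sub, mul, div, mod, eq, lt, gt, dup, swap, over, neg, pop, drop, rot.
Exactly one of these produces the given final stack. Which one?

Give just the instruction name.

Answer: mul

Derivation:
Stack before ???: [0, 19, 5]
Stack after ???:  [0, 95]
The instruction that transforms [0, 19, 5] -> [0, 95] is: mul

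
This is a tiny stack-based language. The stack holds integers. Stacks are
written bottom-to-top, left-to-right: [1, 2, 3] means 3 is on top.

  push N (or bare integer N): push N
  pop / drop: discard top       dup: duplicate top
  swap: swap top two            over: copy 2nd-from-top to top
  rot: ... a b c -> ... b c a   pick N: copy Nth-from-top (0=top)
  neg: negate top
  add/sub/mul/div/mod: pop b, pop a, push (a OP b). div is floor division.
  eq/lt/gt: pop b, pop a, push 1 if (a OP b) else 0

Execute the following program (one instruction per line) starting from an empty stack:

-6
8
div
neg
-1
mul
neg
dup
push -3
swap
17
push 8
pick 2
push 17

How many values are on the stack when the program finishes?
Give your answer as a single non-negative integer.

After 'push -6': stack = [-6] (depth 1)
After 'push 8': stack = [-6, 8] (depth 2)
After 'div': stack = [-1] (depth 1)
After 'neg': stack = [1] (depth 1)
After 'push -1': stack = [1, -1] (depth 2)
After 'mul': stack = [-1] (depth 1)
After 'neg': stack = [1] (depth 1)
After 'dup': stack = [1, 1] (depth 2)
After 'push -3': stack = [1, 1, -3] (depth 3)
After 'swap': stack = [1, -3, 1] (depth 3)
After 'push 17': stack = [1, -3, 1, 17] (depth 4)
After 'push 8': stack = [1, -3, 1, 17, 8] (depth 5)
After 'pick 2': stack = [1, -3, 1, 17, 8, 1] (depth 6)
After 'push 17': stack = [1, -3, 1, 17, 8, 1, 17] (depth 7)

Answer: 7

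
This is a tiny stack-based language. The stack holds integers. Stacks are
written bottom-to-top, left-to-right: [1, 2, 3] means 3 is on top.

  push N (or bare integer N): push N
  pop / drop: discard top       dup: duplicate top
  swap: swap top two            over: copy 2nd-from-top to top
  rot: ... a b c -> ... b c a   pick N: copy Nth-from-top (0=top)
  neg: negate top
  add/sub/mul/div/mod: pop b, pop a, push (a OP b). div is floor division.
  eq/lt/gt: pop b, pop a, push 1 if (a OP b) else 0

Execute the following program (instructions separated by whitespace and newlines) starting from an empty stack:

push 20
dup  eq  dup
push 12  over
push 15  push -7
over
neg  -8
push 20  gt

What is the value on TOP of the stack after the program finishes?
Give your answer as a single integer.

Answer: 0

Derivation:
After 'push 20': [20]
After 'dup': [20, 20]
After 'eq': [1]
After 'dup': [1, 1]
After 'push 12': [1, 1, 12]
After 'over': [1, 1, 12, 1]
After 'push 15': [1, 1, 12, 1, 15]
After 'push -7': [1, 1, 12, 1, 15, -7]
After 'over': [1, 1, 12, 1, 15, -7, 15]
After 'neg': [1, 1, 12, 1, 15, -7, -15]
After 'push -8': [1, 1, 12, 1, 15, -7, -15, -8]
After 'push 20': [1, 1, 12, 1, 15, -7, -15, -8, 20]
After 'gt': [1, 1, 12, 1, 15, -7, -15, 0]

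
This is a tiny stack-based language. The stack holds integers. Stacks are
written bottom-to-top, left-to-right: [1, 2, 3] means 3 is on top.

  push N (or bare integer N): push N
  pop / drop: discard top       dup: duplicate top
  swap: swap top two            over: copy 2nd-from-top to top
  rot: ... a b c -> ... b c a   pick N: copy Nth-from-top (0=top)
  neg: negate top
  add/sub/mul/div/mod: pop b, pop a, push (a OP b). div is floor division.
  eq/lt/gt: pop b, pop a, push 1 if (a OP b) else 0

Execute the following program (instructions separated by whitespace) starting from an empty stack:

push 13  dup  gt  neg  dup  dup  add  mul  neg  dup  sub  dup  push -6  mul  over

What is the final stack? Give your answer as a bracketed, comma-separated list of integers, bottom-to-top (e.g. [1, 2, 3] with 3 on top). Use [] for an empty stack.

Answer: [0, 0, 0]

Derivation:
After 'push 13': [13]
After 'dup': [13, 13]
After 'gt': [0]
After 'neg': [0]
After 'dup': [0, 0]
After 'dup': [0, 0, 0]
After 'add': [0, 0]
After 'mul': [0]
After 'neg': [0]
After 'dup': [0, 0]
After 'sub': [0]
After 'dup': [0, 0]
After 'push -6': [0, 0, -6]
After 'mul': [0, 0]
After 'over': [0, 0, 0]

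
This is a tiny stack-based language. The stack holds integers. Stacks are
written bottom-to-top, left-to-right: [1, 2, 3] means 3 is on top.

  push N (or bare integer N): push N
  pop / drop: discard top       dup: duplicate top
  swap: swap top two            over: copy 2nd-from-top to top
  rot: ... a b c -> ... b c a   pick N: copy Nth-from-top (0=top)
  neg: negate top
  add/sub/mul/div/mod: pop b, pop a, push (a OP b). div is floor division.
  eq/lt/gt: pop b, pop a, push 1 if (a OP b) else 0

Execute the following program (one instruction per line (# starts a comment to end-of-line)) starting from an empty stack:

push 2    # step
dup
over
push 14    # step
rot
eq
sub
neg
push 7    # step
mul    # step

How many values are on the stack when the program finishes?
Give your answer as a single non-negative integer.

After 'push 2': stack = [2] (depth 1)
After 'dup': stack = [2, 2] (depth 2)
After 'over': stack = [2, 2, 2] (depth 3)
After 'push 14': stack = [2, 2, 2, 14] (depth 4)
After 'rot': stack = [2, 2, 14, 2] (depth 4)
After 'eq': stack = [2, 2, 0] (depth 3)
After 'sub': stack = [2, 2] (depth 2)
After 'neg': stack = [2, -2] (depth 2)
After 'push 7': stack = [2, -2, 7] (depth 3)
After 'mul': stack = [2, -14] (depth 2)

Answer: 2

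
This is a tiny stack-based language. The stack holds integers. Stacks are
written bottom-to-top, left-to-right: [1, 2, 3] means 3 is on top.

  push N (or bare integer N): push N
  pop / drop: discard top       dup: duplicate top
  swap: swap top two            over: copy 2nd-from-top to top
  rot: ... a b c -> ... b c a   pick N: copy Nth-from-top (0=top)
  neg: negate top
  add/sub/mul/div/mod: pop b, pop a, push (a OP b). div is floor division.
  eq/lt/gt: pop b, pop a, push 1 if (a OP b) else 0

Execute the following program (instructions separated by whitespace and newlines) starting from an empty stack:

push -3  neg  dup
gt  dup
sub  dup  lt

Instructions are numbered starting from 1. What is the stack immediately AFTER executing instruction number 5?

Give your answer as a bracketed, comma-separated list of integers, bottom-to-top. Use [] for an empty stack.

Answer: [0, 0]

Derivation:
Step 1 ('push -3'): [-3]
Step 2 ('neg'): [3]
Step 3 ('dup'): [3, 3]
Step 4 ('gt'): [0]
Step 5 ('dup'): [0, 0]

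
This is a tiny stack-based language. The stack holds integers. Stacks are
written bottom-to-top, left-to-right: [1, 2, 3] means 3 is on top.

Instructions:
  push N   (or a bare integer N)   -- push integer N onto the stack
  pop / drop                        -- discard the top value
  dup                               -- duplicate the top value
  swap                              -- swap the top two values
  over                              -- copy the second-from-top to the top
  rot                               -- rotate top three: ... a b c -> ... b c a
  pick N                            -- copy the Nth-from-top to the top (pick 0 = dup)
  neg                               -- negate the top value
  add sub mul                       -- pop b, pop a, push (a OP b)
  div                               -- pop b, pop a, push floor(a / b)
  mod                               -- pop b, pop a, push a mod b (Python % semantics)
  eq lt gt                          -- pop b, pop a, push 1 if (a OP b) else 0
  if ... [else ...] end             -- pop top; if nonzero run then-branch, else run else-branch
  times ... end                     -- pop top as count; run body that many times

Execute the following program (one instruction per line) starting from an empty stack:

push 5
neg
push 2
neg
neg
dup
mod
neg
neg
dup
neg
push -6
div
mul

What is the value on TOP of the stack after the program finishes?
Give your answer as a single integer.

After 'push 5': [5]
After 'neg': [-5]
After 'push 2': [-5, 2]
After 'neg': [-5, -2]
After 'neg': [-5, 2]
After 'dup': [-5, 2, 2]
After 'mod': [-5, 0]
After 'neg': [-5, 0]
After 'neg': [-5, 0]
After 'dup': [-5, 0, 0]
After 'neg': [-5, 0, 0]
After 'push -6': [-5, 0, 0, -6]
After 'div': [-5, 0, 0]
After 'mul': [-5, 0]

Answer: 0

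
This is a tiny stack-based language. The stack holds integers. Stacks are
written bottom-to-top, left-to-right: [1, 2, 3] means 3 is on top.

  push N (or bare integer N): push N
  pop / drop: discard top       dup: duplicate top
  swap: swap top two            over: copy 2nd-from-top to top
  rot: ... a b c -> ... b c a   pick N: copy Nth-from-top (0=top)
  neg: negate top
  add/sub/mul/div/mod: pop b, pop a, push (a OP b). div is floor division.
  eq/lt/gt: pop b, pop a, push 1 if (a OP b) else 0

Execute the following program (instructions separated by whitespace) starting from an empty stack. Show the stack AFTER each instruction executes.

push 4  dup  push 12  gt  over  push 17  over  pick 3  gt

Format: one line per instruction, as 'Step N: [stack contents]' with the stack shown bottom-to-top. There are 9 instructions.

Step 1: [4]
Step 2: [4, 4]
Step 3: [4, 4, 12]
Step 4: [4, 0]
Step 5: [4, 0, 4]
Step 6: [4, 0, 4, 17]
Step 7: [4, 0, 4, 17, 4]
Step 8: [4, 0, 4, 17, 4, 0]
Step 9: [4, 0, 4, 17, 1]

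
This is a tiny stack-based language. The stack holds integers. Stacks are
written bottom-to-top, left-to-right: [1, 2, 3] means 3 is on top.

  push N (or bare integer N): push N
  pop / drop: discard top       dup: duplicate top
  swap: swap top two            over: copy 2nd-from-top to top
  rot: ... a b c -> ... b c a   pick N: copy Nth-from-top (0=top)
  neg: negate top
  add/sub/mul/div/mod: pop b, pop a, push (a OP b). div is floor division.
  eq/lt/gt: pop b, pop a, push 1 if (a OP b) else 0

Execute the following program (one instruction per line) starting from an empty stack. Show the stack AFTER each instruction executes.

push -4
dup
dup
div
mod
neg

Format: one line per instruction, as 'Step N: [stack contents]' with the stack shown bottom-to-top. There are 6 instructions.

Step 1: [-4]
Step 2: [-4, -4]
Step 3: [-4, -4, -4]
Step 4: [-4, 1]
Step 5: [0]
Step 6: [0]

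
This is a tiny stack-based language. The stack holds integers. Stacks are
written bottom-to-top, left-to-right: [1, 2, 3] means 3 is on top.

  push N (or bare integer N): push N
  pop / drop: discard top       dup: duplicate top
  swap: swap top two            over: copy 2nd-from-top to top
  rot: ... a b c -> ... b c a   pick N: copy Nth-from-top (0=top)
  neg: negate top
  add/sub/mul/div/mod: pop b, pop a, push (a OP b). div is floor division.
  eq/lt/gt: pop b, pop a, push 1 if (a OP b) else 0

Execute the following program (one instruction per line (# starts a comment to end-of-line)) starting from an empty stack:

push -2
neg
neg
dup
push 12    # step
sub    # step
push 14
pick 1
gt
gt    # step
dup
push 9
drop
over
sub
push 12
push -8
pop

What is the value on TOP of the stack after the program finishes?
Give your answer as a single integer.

After 'push -2': [-2]
After 'neg': [2]
After 'neg': [-2]
After 'dup': [-2, -2]
After 'push 12': [-2, -2, 12]
After 'sub': [-2, -14]
After 'push 14': [-2, -14, 14]
After 'pick 1': [-2, -14, 14, -14]
After 'gt': [-2, -14, 1]
After 'gt': [-2, 0]
After 'dup': [-2, 0, 0]
After 'push 9': [-2, 0, 0, 9]
After 'drop': [-2, 0, 0]
After 'over': [-2, 0, 0, 0]
After 'sub': [-2, 0, 0]
After 'push 12': [-2, 0, 0, 12]
After 'push -8': [-2, 0, 0, 12, -8]
After 'pop': [-2, 0, 0, 12]

Answer: 12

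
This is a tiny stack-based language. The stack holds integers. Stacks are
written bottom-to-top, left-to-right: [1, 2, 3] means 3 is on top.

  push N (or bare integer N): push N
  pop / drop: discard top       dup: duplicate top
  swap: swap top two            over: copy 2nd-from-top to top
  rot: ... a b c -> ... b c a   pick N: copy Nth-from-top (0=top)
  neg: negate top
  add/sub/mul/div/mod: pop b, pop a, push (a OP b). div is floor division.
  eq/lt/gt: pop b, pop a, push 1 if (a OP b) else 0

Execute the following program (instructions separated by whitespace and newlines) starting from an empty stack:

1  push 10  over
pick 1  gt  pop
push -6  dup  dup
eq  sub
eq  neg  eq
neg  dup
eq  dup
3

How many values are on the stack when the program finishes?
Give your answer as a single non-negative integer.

Answer: 3

Derivation:
After 'push 1': stack = [1] (depth 1)
After 'push 10': stack = [1, 10] (depth 2)
After 'over': stack = [1, 10, 1] (depth 3)
After 'pick 1': stack = [1, 10, 1, 10] (depth 4)
After 'gt': stack = [1, 10, 0] (depth 3)
After 'pop': stack = [1, 10] (depth 2)
After 'push -6': stack = [1, 10, -6] (depth 3)
After 'dup': stack = [1, 10, -6, -6] (depth 4)
After 'dup': stack = [1, 10, -6, -6, -6] (depth 5)
After 'eq': stack = [1, 10, -6, 1] (depth 4)
After 'sub': stack = [1, 10, -7] (depth 3)
After 'eq': stack = [1, 0] (depth 2)
After 'neg': stack = [1, 0] (depth 2)
After 'eq': stack = [0] (depth 1)
After 'neg': stack = [0] (depth 1)
After 'dup': stack = [0, 0] (depth 2)
After 'eq': stack = [1] (depth 1)
After 'dup': stack = [1, 1] (depth 2)
After 'push 3': stack = [1, 1, 3] (depth 3)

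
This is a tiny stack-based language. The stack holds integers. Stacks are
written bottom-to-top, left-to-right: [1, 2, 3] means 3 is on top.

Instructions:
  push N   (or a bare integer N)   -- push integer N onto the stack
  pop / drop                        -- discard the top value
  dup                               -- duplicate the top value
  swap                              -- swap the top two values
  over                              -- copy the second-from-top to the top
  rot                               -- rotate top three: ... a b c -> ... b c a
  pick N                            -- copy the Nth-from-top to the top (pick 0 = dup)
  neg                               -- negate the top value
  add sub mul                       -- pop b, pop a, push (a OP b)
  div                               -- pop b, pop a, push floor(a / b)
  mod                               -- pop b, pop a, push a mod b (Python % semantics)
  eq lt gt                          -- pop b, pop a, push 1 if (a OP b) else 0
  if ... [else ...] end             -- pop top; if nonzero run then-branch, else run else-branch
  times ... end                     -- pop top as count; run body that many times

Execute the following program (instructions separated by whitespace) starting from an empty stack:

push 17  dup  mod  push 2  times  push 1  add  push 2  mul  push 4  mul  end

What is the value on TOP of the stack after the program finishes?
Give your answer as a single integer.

Answer: 72

Derivation:
After 'push 17': [17]
After 'dup': [17, 17]
After 'mod': [0]
After 'push 2': [0, 2]
After 'times': [0]
After 'push 1': [0, 1]
After 'add': [1]
After 'push 2': [1, 2]
After 'mul': [2]
After 'push 4': [2, 4]
After 'mul': [8]
After 'push 1': [8, 1]
After 'add': [9]
After 'push 2': [9, 2]
After 'mul': [18]
After 'push 4': [18, 4]
After 'mul': [72]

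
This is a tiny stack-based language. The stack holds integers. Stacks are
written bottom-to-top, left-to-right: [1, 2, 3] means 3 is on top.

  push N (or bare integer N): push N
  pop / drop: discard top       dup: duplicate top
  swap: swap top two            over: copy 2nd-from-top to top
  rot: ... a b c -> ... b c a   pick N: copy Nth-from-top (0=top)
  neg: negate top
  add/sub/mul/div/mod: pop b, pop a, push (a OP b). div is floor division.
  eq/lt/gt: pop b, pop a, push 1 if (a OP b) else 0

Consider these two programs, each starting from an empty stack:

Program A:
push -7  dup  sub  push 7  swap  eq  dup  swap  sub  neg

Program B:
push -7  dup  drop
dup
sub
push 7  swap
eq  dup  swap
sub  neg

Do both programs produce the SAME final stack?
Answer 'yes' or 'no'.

Answer: yes

Derivation:
Program A trace:
  After 'push -7': [-7]
  After 'dup': [-7, -7]
  After 'sub': [0]
  After 'push 7': [0, 7]
  After 'swap': [7, 0]
  After 'eq': [0]
  After 'dup': [0, 0]
  After 'swap': [0, 0]
  After 'sub': [0]
  After 'neg': [0]
Program A final stack: [0]

Program B trace:
  After 'push -7': [-7]
  After 'dup': [-7, -7]
  After 'drop': [-7]
  After 'dup': [-7, -7]
  After 'sub': [0]
  After 'push 7': [0, 7]
  After 'swap': [7, 0]
  After 'eq': [0]
  After 'dup': [0, 0]
  After 'swap': [0, 0]
  After 'sub': [0]
  After 'neg': [0]
Program B final stack: [0]
Same: yes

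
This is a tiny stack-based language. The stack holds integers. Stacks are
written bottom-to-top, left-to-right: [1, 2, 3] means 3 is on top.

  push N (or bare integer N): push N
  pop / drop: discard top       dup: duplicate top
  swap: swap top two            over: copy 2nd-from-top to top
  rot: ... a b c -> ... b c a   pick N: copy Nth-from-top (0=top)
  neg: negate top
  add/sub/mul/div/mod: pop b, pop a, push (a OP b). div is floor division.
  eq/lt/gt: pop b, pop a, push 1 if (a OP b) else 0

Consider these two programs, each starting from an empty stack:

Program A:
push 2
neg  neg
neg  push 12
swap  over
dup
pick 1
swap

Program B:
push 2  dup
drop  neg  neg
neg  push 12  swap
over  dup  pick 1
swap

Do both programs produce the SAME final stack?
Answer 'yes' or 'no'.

Program A trace:
  After 'push 2': [2]
  After 'neg': [-2]
  After 'neg': [2]
  After 'neg': [-2]
  After 'push 12': [-2, 12]
  After 'swap': [12, -2]
  After 'over': [12, -2, 12]
  After 'dup': [12, -2, 12, 12]
  After 'pick 1': [12, -2, 12, 12, 12]
  After 'swap': [12, -2, 12, 12, 12]
Program A final stack: [12, -2, 12, 12, 12]

Program B trace:
  After 'push 2': [2]
  After 'dup': [2, 2]
  After 'drop': [2]
  After 'neg': [-2]
  After 'neg': [2]
  After 'neg': [-2]
  After 'push 12': [-2, 12]
  After 'swap': [12, -2]
  After 'over': [12, -2, 12]
  After 'dup': [12, -2, 12, 12]
  After 'pick 1': [12, -2, 12, 12, 12]
  After 'swap': [12, -2, 12, 12, 12]
Program B final stack: [12, -2, 12, 12, 12]
Same: yes

Answer: yes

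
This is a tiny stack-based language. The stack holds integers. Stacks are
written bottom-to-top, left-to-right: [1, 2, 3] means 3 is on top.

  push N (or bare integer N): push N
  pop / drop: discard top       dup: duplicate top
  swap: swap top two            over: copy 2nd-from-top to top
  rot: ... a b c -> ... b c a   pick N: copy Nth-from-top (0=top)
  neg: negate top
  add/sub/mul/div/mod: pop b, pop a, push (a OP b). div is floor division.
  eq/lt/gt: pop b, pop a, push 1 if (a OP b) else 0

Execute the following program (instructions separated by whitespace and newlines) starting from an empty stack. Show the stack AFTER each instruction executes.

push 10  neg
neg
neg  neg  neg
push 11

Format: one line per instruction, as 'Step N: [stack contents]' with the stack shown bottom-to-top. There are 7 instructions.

Step 1: [10]
Step 2: [-10]
Step 3: [10]
Step 4: [-10]
Step 5: [10]
Step 6: [-10]
Step 7: [-10, 11]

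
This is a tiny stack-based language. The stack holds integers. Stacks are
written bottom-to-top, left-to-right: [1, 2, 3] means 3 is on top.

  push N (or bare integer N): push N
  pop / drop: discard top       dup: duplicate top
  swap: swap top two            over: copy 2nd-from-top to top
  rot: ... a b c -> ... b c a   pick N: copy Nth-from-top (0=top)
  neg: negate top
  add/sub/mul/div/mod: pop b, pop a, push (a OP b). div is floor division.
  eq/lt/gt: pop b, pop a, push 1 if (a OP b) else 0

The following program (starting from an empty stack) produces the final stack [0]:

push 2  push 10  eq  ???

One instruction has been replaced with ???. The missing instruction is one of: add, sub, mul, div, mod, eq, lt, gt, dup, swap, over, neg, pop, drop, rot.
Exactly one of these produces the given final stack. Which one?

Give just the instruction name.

Stack before ???: [0]
Stack after ???:  [0]
The instruction that transforms [0] -> [0] is: neg

Answer: neg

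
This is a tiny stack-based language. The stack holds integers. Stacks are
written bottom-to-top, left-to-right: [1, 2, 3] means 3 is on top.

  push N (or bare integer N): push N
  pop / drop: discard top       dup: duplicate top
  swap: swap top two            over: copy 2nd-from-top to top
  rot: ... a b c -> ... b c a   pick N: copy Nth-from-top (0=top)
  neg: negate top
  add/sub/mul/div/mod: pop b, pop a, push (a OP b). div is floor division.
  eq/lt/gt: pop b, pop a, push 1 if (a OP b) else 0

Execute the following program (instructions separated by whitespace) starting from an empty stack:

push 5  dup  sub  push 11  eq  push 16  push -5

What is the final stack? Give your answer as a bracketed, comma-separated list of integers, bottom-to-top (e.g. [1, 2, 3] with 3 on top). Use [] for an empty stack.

Answer: [0, 16, -5]

Derivation:
After 'push 5': [5]
After 'dup': [5, 5]
After 'sub': [0]
After 'push 11': [0, 11]
After 'eq': [0]
After 'push 16': [0, 16]
After 'push -5': [0, 16, -5]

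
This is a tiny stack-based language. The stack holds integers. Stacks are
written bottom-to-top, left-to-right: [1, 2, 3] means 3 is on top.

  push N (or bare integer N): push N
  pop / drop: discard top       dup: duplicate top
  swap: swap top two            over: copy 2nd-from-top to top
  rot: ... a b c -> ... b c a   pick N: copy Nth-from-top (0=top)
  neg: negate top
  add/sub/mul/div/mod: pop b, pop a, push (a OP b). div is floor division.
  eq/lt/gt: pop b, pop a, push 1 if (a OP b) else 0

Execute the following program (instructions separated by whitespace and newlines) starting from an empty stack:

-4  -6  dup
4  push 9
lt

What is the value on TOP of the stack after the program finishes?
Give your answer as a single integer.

After 'push -4': [-4]
After 'push -6': [-4, -6]
After 'dup': [-4, -6, -6]
After 'push 4': [-4, -6, -6, 4]
After 'push 9': [-4, -6, -6, 4, 9]
After 'lt': [-4, -6, -6, 1]

Answer: 1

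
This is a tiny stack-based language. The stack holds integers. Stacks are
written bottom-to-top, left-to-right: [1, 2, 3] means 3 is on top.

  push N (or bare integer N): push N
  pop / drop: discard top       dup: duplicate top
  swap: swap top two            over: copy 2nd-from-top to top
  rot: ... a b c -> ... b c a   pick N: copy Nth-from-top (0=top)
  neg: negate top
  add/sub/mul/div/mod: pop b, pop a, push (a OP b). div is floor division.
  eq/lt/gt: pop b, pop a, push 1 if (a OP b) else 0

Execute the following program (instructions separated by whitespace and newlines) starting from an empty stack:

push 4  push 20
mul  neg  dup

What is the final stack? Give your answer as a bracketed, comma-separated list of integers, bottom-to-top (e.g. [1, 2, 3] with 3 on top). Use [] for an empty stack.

After 'push 4': [4]
After 'push 20': [4, 20]
After 'mul': [80]
After 'neg': [-80]
After 'dup': [-80, -80]

Answer: [-80, -80]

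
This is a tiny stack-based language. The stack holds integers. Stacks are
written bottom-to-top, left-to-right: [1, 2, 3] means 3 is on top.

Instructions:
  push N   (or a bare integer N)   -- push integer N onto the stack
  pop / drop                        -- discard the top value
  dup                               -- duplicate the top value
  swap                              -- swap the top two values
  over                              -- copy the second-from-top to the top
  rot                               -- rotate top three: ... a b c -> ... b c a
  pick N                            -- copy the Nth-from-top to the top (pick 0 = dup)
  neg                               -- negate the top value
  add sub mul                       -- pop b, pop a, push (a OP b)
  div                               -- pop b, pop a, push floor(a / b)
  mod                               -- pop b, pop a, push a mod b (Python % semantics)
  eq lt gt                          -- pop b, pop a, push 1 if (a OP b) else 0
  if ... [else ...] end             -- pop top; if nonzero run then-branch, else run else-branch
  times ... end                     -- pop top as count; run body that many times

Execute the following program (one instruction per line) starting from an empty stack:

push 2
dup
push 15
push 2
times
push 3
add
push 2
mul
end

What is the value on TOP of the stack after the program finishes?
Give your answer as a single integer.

After 'push 2': [2]
After 'dup': [2, 2]
After 'push 15': [2, 2, 15]
After 'push 2': [2, 2, 15, 2]
After 'times': [2, 2, 15]
After 'push 3': [2, 2, 15, 3]
After 'add': [2, 2, 18]
After 'push 2': [2, 2, 18, 2]
After 'mul': [2, 2, 36]
After 'push 3': [2, 2, 36, 3]
After 'add': [2, 2, 39]
After 'push 2': [2, 2, 39, 2]
After 'mul': [2, 2, 78]

Answer: 78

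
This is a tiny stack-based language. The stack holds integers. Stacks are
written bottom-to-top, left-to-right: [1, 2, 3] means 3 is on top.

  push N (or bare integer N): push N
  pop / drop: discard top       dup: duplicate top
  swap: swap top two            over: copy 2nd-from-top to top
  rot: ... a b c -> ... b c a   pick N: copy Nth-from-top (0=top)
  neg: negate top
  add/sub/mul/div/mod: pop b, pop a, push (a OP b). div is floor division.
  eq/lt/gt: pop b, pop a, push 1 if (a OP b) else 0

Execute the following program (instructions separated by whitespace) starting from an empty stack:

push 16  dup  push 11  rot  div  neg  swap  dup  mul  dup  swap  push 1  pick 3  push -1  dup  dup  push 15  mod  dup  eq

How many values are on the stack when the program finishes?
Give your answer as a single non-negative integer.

Answer: 8

Derivation:
After 'push 16': stack = [16] (depth 1)
After 'dup': stack = [16, 16] (depth 2)
After 'push 11': stack = [16, 16, 11] (depth 3)
After 'rot': stack = [16, 11, 16] (depth 3)
After 'div': stack = [16, 0] (depth 2)
After 'neg': stack = [16, 0] (depth 2)
After 'swap': stack = [0, 16] (depth 2)
After 'dup': stack = [0, 16, 16] (depth 3)
After 'mul': stack = [0, 256] (depth 2)
After 'dup': stack = [0, 256, 256] (depth 3)
After 'swap': stack = [0, 256, 256] (depth 3)
After 'push 1': stack = [0, 256, 256, 1] (depth 4)
After 'pick 3': stack = [0, 256, 256, 1, 0] (depth 5)
After 'push -1': stack = [0, 256, 256, 1, 0, -1] (depth 6)
After 'dup': stack = [0, 256, 256, 1, 0, -1, -1] (depth 7)
After 'dup': stack = [0, 256, 256, 1, 0, -1, -1, -1] (depth 8)
After 'push 15': stack = [0, 256, 256, 1, 0, -1, -1, -1, 15] (depth 9)
After 'mod': stack = [0, 256, 256, 1, 0, -1, -1, 14] (depth 8)
After 'dup': stack = [0, 256, 256, 1, 0, -1, -1, 14, 14] (depth 9)
After 'eq': stack = [0, 256, 256, 1, 0, -1, -1, 1] (depth 8)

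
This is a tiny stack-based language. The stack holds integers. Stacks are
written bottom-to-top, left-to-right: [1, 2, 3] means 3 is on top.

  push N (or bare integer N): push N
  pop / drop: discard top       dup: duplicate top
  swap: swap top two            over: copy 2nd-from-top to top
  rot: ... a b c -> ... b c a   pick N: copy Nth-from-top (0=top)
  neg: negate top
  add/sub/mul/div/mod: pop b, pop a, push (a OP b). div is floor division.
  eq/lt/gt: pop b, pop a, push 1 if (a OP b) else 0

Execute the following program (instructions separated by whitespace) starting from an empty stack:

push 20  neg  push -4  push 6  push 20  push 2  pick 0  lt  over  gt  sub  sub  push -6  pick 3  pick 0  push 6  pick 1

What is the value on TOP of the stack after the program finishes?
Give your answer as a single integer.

After 'push 20': [20]
After 'neg': [-20]
After 'push -4': [-20, -4]
After 'push 6': [-20, -4, 6]
After 'push 20': [-20, -4, 6, 20]
After 'push 2': [-20, -4, 6, 20, 2]
After 'pick 0': [-20, -4, 6, 20, 2, 2]
After 'lt': [-20, -4, 6, 20, 0]
After 'over': [-20, -4, 6, 20, 0, 20]
After 'gt': [-20, -4, 6, 20, 0]
After 'sub': [-20, -4, 6, 20]
After 'sub': [-20, -4, -14]
After 'push -6': [-20, -4, -14, -6]
After 'pick 3': [-20, -4, -14, -6, -20]
After 'pick 0': [-20, -4, -14, -6, -20, -20]
After 'push 6': [-20, -4, -14, -6, -20, -20, 6]
After 'pick 1': [-20, -4, -14, -6, -20, -20, 6, -20]

Answer: -20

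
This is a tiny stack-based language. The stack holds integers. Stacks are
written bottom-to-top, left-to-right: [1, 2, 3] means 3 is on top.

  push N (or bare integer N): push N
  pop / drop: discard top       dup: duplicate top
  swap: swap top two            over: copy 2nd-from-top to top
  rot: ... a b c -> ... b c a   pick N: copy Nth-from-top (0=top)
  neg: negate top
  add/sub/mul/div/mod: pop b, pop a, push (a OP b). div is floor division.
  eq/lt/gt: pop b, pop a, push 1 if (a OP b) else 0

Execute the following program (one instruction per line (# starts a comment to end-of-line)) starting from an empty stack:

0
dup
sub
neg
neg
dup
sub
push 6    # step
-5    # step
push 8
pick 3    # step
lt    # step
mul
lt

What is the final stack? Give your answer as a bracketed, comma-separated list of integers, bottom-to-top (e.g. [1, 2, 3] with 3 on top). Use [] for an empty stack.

Answer: [0, 0]

Derivation:
After 'push 0': [0]
After 'dup': [0, 0]
After 'sub': [0]
After 'neg': [0]
After 'neg': [0]
After 'dup': [0, 0]
After 'sub': [0]
After 'push 6': [0, 6]
After 'push -5': [0, 6, -5]
After 'push 8': [0, 6, -5, 8]
After 'pick 3': [0, 6, -5, 8, 0]
After 'lt': [0, 6, -5, 0]
After 'mul': [0, 6, 0]
After 'lt': [0, 0]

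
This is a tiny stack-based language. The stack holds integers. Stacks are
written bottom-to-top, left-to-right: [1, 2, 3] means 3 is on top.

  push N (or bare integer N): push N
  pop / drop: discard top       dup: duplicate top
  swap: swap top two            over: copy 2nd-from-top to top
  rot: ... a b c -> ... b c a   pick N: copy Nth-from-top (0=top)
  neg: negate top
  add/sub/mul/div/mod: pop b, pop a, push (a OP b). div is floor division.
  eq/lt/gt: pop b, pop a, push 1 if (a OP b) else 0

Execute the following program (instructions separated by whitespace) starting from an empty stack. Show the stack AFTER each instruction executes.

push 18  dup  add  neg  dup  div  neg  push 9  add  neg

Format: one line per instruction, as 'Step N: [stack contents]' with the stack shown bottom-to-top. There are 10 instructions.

Step 1: [18]
Step 2: [18, 18]
Step 3: [36]
Step 4: [-36]
Step 5: [-36, -36]
Step 6: [1]
Step 7: [-1]
Step 8: [-1, 9]
Step 9: [8]
Step 10: [-8]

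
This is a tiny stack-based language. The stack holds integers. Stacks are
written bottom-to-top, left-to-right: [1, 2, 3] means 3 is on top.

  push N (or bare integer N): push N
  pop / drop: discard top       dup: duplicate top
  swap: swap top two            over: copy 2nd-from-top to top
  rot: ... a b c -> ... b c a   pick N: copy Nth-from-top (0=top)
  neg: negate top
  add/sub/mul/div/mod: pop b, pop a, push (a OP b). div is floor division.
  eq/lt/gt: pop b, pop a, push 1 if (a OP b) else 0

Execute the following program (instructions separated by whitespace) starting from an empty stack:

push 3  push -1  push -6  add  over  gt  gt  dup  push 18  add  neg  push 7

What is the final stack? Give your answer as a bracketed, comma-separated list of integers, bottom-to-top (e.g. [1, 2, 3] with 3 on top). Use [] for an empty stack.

After 'push 3': [3]
After 'push -1': [3, -1]
After 'push -6': [3, -1, -6]
After 'add': [3, -7]
After 'over': [3, -7, 3]
After 'gt': [3, 0]
After 'gt': [1]
After 'dup': [1, 1]
After 'push 18': [1, 1, 18]
After 'add': [1, 19]
After 'neg': [1, -19]
After 'push 7': [1, -19, 7]

Answer: [1, -19, 7]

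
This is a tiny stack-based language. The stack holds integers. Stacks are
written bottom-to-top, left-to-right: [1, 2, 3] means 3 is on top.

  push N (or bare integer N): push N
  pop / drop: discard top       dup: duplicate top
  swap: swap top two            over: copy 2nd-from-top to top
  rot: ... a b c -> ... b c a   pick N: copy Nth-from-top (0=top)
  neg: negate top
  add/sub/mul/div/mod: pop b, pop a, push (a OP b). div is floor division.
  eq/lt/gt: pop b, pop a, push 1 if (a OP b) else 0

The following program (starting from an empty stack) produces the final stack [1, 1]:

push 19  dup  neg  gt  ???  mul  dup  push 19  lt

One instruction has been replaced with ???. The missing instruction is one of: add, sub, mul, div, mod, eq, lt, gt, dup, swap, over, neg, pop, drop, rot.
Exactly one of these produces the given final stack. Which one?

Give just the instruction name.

Answer: dup

Derivation:
Stack before ???: [1]
Stack after ???:  [1, 1]
The instruction that transforms [1] -> [1, 1] is: dup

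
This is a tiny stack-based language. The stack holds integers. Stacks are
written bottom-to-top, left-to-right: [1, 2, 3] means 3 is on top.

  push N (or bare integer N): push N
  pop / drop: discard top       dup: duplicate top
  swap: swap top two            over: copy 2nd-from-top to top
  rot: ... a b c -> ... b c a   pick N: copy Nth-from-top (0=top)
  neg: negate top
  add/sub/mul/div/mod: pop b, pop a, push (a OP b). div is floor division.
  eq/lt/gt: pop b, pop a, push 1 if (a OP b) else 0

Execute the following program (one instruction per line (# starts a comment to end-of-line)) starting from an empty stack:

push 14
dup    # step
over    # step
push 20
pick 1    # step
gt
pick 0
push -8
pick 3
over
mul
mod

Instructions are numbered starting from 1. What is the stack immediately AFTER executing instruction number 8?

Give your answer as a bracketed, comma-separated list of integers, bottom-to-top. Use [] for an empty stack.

Step 1 ('push 14'): [14]
Step 2 ('dup'): [14, 14]
Step 3 ('over'): [14, 14, 14]
Step 4 ('push 20'): [14, 14, 14, 20]
Step 5 ('pick 1'): [14, 14, 14, 20, 14]
Step 6 ('gt'): [14, 14, 14, 1]
Step 7 ('pick 0'): [14, 14, 14, 1, 1]
Step 8 ('push -8'): [14, 14, 14, 1, 1, -8]

Answer: [14, 14, 14, 1, 1, -8]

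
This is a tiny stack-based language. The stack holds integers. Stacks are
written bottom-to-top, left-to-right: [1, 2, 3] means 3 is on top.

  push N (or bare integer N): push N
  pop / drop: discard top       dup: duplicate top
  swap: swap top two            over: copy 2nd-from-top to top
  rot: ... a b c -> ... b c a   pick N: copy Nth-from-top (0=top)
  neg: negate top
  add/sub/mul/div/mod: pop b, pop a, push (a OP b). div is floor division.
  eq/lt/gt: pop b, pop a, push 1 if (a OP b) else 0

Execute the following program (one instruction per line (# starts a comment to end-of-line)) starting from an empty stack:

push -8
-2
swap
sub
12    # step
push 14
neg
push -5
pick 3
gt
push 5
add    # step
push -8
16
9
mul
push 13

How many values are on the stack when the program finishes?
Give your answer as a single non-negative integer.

After 'push -8': stack = [-8] (depth 1)
After 'push -2': stack = [-8, -2] (depth 2)
After 'swap': stack = [-2, -8] (depth 2)
After 'sub': stack = [6] (depth 1)
After 'push 12': stack = [6, 12] (depth 2)
After 'push 14': stack = [6, 12, 14] (depth 3)
After 'neg': stack = [6, 12, -14] (depth 3)
After 'push -5': stack = [6, 12, -14, -5] (depth 4)
After 'pick 3': stack = [6, 12, -14, -5, 6] (depth 5)
After 'gt': stack = [6, 12, -14, 0] (depth 4)
After 'push 5': stack = [6, 12, -14, 0, 5] (depth 5)
After 'add': stack = [6, 12, -14, 5] (depth 4)
After 'push -8': stack = [6, 12, -14, 5, -8] (depth 5)
After 'push 16': stack = [6, 12, -14, 5, -8, 16] (depth 6)
After 'push 9': stack = [6, 12, -14, 5, -8, 16, 9] (depth 7)
After 'mul': stack = [6, 12, -14, 5, -8, 144] (depth 6)
After 'push 13': stack = [6, 12, -14, 5, -8, 144, 13] (depth 7)

Answer: 7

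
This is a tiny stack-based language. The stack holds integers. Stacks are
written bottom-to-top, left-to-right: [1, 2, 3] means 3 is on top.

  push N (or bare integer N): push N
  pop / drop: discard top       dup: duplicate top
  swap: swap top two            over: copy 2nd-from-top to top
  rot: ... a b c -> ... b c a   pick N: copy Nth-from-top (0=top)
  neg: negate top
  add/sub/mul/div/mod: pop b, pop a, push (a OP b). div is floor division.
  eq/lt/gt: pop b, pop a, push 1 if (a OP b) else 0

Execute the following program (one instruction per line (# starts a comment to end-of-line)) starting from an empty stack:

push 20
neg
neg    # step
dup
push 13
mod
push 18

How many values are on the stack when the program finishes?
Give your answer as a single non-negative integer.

Answer: 3

Derivation:
After 'push 20': stack = [20] (depth 1)
After 'neg': stack = [-20] (depth 1)
After 'neg': stack = [20] (depth 1)
After 'dup': stack = [20, 20] (depth 2)
After 'push 13': stack = [20, 20, 13] (depth 3)
After 'mod': stack = [20, 7] (depth 2)
After 'push 18': stack = [20, 7, 18] (depth 3)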